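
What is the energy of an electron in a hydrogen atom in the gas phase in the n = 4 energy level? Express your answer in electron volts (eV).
-0.85 eV

The energy levels of a hydrogen-like atom are given by:
E_n = -13.6057 eV / n²

For n = 4:
E_4 = -13.6057 eV / 4²
E_4 = -13.6057 eV / 16
E_4 = -0.85 eV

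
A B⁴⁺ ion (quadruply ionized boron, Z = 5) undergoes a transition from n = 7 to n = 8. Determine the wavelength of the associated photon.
762.0607 nm

First, find the transition energy using E_n = -13.6057 Z² / n² eV:
E_7 = -13.6057 × 5² / 7² = -6.94168367 eV
E_8 = -13.6057 × 5² / 8² = -5.31472656 eV

Photon energy: |ΔE| = |E_8 - E_7| = 1.62695711 eV

Convert to wavelength using E = hc/λ with hc = 1239.84 eV·nm:
λ = hc/E = 1239.84 eV·nm / 1.62695711 eV
λ = 762.0607 nm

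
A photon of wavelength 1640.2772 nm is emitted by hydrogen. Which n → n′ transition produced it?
n = 12 → n = 4

First, find the photon energy from the wavelength (hc = 1239.84 eV·nm):
E = hc/λ = 1239.84 eV·nm / 1640.2772 nm = 0.75587224 eV

The energy levels of hydrogen satisfy E_n = -13.6057 / n² eV, so an emission n_i → n_f releases
ΔE = 13.6057 × (1/n_f² − 1/n_i²) eV.

Setting ΔE equal to the photon energy:
1/n_f² − 1/n_i² = 0.75587224 / 13.6057 = 0.055555557

Since 1/n_i² must be positive, we need 1/n_f² > 0.055555557, i.e. n_f ≤ 4. For each allowed n_f, solve n_i = (1/n_f² − 0.055555557)^(−1/2) and check whether it is a whole number:
  n_f = 1: 1/n_i² = 1.000000000 − 0.055555557 = 0.944444443 → n_i = 1.029  (not an integer) ✗
  n_f = 2: 1/n_i² = 0.250000000 − 0.055555557 = 0.194444443 → n_i = 2.268  (not an integer) ✗
  n_f = 3: 1/n_i² = 0.111111111 − 0.055555557 = 0.055555554 → n_i = 4.243  (not an integer) ✗
  n_f = 4: 1/n_i² = 0.062500000 − 0.055555557 = 0.006944443 → n_i = 12.000  → integer, n_i = 12 ✓

Only n_f = 4 gives an integer upper level, n_i = 12.

The transition is from n = 12 to n = 4 (emission).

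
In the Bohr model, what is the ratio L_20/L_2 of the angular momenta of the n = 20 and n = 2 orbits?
10.00

In the Bohr model, L_n = nℏ, so the ratio is purely the ratio of quantum numbers:

L_20/L_2 = 20ℏ / 2ℏ = 20/2 = 10.00

The angular momentum scales linearly with n.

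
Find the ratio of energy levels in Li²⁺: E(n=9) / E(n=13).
2.09

Using E_n = -13.6057 Z² / n² eV with Z = 3:

E_9 = -13.6057 × 3² / 9² = -122.4513 / 81 = -1.51174444 eV
E_13 = -13.6057 × 3² / 13² = -122.4513 / 169 = -0.72456391 eV

The ratio is:
E_9/E_13 = (-1.51174444) / (-0.72456391)
E_9/E_13 = (-122.4513/81) / (-122.4513/169)
E_9/E_13 = 169/81
E_9/E_13 = 2.09
(Note: the Z² factors cancel in the ratio.)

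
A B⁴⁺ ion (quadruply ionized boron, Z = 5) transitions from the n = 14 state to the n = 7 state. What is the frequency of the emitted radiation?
1.259e+15 Hz

First, find the transition energy:
E_14 = -13.6057 × 5² / 14² = -1.735421 eV
E_7 = -13.6057 × 5² / 7² = -6.941684 eV
|ΔE| = |E_7 - E_14| = 5.206263 eV

Convert to Joules: E = 5.206263 eV × (1.602177 × 10⁻¹⁹ J/eV) = 8.34135e-19 J

Using E = hf:
f = E/h = 8.34135e-19 J / (6.62607 × 10⁻³⁴ J·s)
f = 1.259e+15 Hz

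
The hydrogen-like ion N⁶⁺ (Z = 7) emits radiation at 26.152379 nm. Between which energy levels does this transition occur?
n = 5 → n = 3

First, find the photon energy from the wavelength (hc = 1239.84 eV·nm):
E = hc/λ = 1239.84 eV·nm / 26.152379 nm = 47.408307 eV

The energy levels of N⁶⁺ satisfy E_n = -13.6057 × 7² / n² eV, so an emission n_i → n_f releases
ΔE = 13.6057 × 7² × (1/n_f² − 1/n_i²) eV.

Setting ΔE equal to the photon energy:
1/n_f² − 1/n_i² = 47.408307 / (13.6057 × 7²) = 0.071111113

Since 1/n_i² must be positive, we need 1/n_f² > 0.071111113, i.e. n_f ≤ 3. For each allowed n_f, solve n_i = (1/n_f² − 0.071111113)^(−1/2) and check whether it is a whole number:
  n_f = 1: 1/n_i² = 1.000000000 − 0.071111113 = 0.928888887 → n_i = 1.038  (not an integer) ✗
  n_f = 2: 1/n_i² = 0.250000000 − 0.071111113 = 0.178888887 → n_i = 2.364  (not an integer) ✗
  n_f = 3: 1/n_i² = 0.111111111 − 0.071111113 = 0.039999998 → n_i = 5.000  → integer, n_i = 5 ✓

Only n_f = 3 gives an integer upper level, n_i = 5.

The transition is from n = 5 to n = 3 (emission).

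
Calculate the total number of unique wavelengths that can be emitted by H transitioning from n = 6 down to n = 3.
6

The electron can occupy levels n = 3, 4, ..., 6 during de-excitation — that is m = 6 - 3 + 1 = 4 distinct levels.

The number of distinct spectral lines equals the number of ways to choose 2 of these m levels (each pair gives one possible emission transition):

Number of lines = m(m-1)/2 = 4×3/2 = 6

These correspond to all possible transitions between the 4 levels:
6 → 5, 6 → 4, 6 → 3, 5 → 4, 5 → 3, 4 → 3

Each transition produces a photon with a unique energy (and thus wavelength). This count does not depend on Z.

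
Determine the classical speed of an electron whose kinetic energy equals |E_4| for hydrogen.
5.469e+05 m/s (or 0.1824% of c)

The binding energy at n = 4 for hydrogen is:
E_4 = -13.6057/4² = -0.8503563 eV
|E_4| = 0.8503563 eV

Convert to Joules:
KE = 0.8503563 eV × (1.602177 × 10⁻¹⁹ J/eV) = 1.36242e-19 J

Using KE = ½mv²:
v = √(2·KE/m_e)
v = √(2 × 1.36242e-19 J / 9.10938 × 10⁻³¹ kg)
v = 5.469e+05 m/s

This is approximately 0.1824% the speed of light.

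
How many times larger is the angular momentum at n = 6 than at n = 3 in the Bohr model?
2.00000

In the Bohr model, L_n = nℏ, so the ratio is purely the ratio of quantum numbers:

L_6/L_3 = 6ℏ / 3ℏ = 6/3 = 2.00000

The angular momentum scales linearly with n.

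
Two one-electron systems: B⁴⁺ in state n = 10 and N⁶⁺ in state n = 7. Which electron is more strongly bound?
N⁶⁺ at n = 7 (E = -13.61 eV)

Using E_n = -13.6057 Z² / n² eV:

B⁴⁺ (Z = 5) at n = 10:
E = -13.6057 × 5² / 10² = -13.6057 × 25 / 100 = -3.40143 eV

N⁶⁺ (Z = 7) at n = 7:
E = -13.6057 × 7² / 7² = -13.6057 × 49 / 49 = -13.60570 eV

Since -13.60570 eV < -3.40143 eV,
N⁶⁺ at n = 7 is more tightly bound (requires more energy to ionize).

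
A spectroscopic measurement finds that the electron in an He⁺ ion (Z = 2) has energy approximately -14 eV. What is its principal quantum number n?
n = 2

The exact energy levels follow E_n = -13.6057 Z² / n² eV with Z = 2.

The measured value (-14 eV) is reported to only 2 significant figures, so we must test candidate n values and see which one matches to that precision.

Candidate energies:
  n = 1:  E = -13.6057 × 2² / 1² = -54.42280 eV
  n = 2:  E = -13.6057 × 2² / 2² = -13.60570 eV  ← matches
  n = 3:  E = -13.6057 × 2² / 3² = -6.04698 eV
  n = 4:  E = -13.6057 × 2² / 4² = -3.40143 eV

Checking against the measurement of -14 eV (2 sig figs), only n = 2 agrees:
E_2 = -13.60570 eV, which rounds to -14 eV ✓

Therefore n = 2.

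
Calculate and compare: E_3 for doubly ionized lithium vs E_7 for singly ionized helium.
Li²⁺ at n = 3 (E = -13.61 eV)

Using E_n = -13.6057 Z² / n² eV:

Li²⁺ (Z = 3) at n = 3:
E = -13.6057 × 3² / 3² = -13.6057 × 9 / 9 = -13.60570 eV

He⁺ (Z = 2) at n = 7:
E = -13.6057 × 2² / 7² = -13.6057 × 4 / 49 = -1.11067 eV

Since -13.60570 eV < -1.11067 eV,
Li²⁺ at n = 3 is more tightly bound (requires more energy to ionize).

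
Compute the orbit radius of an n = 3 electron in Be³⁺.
0.1191 nm (or 1.1907 Å)

The Bohr radius formula is:
r_n = n² a₀ / Z

where a₀ = 0.0529177 nm is the Bohr radius.

For Be³⁺ (Z = 4) at n = 3:
r_3 = 3² × 0.0529177 nm / 4
r_3 = 9 × 0.0529177 nm / 4
r_3 = 0.47626 nm / 4
r_3 = 0.1191 nm

The electron orbits at approximately 0.1191 nm from the nucleus.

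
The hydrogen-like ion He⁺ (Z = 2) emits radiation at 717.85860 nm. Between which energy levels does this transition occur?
n = 11 → n = 5

First, find the photon energy from the wavelength (hc = 1239.84 eV·nm):
E = hc/λ = 1239.84 eV·nm / 717.85860 nm = 1.7271368 eV

The energy levels of He⁺ satisfy E_n = -13.6057 × 2² / n² eV, so an emission n_i → n_f releases
ΔE = 13.6057 × 2² × (1/n_f² − 1/n_i²) eV.

Setting ΔE equal to the photon energy:
1/n_f² − 1/n_i² = 1.7271368 / (13.6057 × 2²) = 0.031735537

Since 1/n_i² must be positive, we need 1/n_f² > 0.031735537, i.e. n_f ≤ 5. For each allowed n_f, solve n_i = (1/n_f² − 0.031735537)^(−1/2) and check whether it is a whole number:
  n_f = 1: 1/n_i² = 1.000000000 − 0.031735537 = 0.968264463 → n_i = 1.016  (not an integer) ✗
  n_f = 2: 1/n_i² = 0.250000000 − 0.031735537 = 0.218264463 → n_i = 2.140  (not an integer) ✗
  n_f = 3: 1/n_i² = 0.111111111 − 0.031735537 = 0.079375574 → n_i = 3.549  (not an integer) ✗
  n_f = 4: 1/n_i² = 0.062500000 − 0.031735537 = 0.030764463 → n_i = 5.701  (not an integer) ✗
  n_f = 5: 1/n_i² = 0.040000000 − 0.031735537 = 0.008264463 → n_i = 11.000  → integer, n_i = 11 ✓

Only n_f = 5 gives an integer upper level, n_i = 11.

The transition is from n = 11 to n = 5 (emission).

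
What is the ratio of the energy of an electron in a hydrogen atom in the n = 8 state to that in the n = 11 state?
1.890625

Using E_n = -13.6057 Z² / n² eV with Z = 1:

E_8 = -13.6057 / 8² = -13.6057 / 64 = -0.21258906 eV
E_11 = -13.6057 / 11² = -13.6057 / 121 = -0.11244380 eV

The ratio is:
E_8/E_11 = (-0.21258906) / (-0.11244380)
E_8/E_11 = (-13.6057/64) / (-13.6057/121)
E_8/E_11 = 121/64
E_8/E_11 = 1.890625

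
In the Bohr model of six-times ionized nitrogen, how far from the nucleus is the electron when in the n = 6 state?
0.27215 nm (or 2.72148 Å)

The Bohr radius formula is:
r_n = n² a₀ / Z

where a₀ = 0.05291772 nm is the Bohr radius.

For N⁶⁺ (Z = 7) at n = 6:
r_6 = 6² × 0.05291772 nm / 7
r_6 = 36 × 0.05291772 nm / 7
r_6 = 1.905038 nm / 7
r_6 = 0.27215 nm

The electron orbits at approximately 0.27215 nm from the nucleus.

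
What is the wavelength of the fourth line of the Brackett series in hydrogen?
1944.03228 nm

The lines of a series are numbered from the longest wavelength (smallest ΔE) outward; the fourth line is the transition from n = n_f + 4 to n_f.
The Brackett series has all transitions ending at n_f = 4.

For H, the fourth line (δ-line) is the jump from n = 8 to n = 4:
E_8 = -13.6057 / 8² = -0.21258906250 eV
E_4 = -13.6057 / 4² = -0.85035625000 eV
ΔE = E_8 - E_4 = 0.63776718750 eV

λ = hc/E = 1239.84 eV·nm / 0.63776718750 eV
λ = 1944.03228 nm

This is the δ-line of the Brackett series in H.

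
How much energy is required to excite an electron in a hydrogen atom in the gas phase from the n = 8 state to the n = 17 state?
0.16551 eV

The energy levels of a hydrogen-like atom are E_n = -13.6057 eV / n².

Energy at n = 8: E_8 = -13.6057 / 8² = -0.21258906 eV
Energy at n = 17: E_17 = -13.6057 / 17² = -0.04707855 eV

The excitation energy is the difference:
ΔE = E_17 - E_8
ΔE = -0.04707855 - (-0.21258906)
ΔE = 0.16551 eV

Since this is positive, energy must be absorbed (photon absorption).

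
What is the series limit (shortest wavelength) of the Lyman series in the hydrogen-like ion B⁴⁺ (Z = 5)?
3.645 nm

The series limit corresponds to the transition from n = ∞ to n = 1.
This is the highest energy (shortest wavelength) transition in the Lyman series.

E_∞ = 0 eV
E_1 = -13.6057 × 5² / 1² = -340.14250 eV

Energy at series limit:
ΔE = E_∞ - E_1 = 0 - (-340.14250) = 340.14250 eV
λ = hc/E = 1239.84 eV·nm / 340.14250 eV = 3.645 nm

This energy equals the ionization energy from the n = 1 state of B⁴⁺.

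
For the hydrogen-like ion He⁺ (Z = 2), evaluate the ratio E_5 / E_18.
12.96

Using E_n = -13.6057 Z² / n² eV with Z = 2:

E_5 = -13.6057 × 2² / 5² = -54.4228 / 25 = -2.17691200 eV
E_18 = -13.6057 × 2² / 18² = -54.4228 / 324 = -0.16797160 eV

The ratio is:
E_5/E_18 = (-2.17691200) / (-0.16797160)
E_5/E_18 = (-54.4228/25) / (-54.4228/324)
E_5/E_18 = 324/25
E_5/E_18 = 12.96
(Note: the Z² factors cancel in the ratio.)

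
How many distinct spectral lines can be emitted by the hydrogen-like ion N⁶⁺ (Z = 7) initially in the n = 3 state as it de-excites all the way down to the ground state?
3

The electron can occupy levels n = 1, 2, ..., 3 during de-excitation — that is m = 3 - 1 + 1 = 3 distinct levels.

The number of distinct spectral lines equals the number of ways to choose 2 of these m levels (each pair gives one possible emission transition):

Number of lines = m(m-1)/2 = 3×2/2 = 3

These correspond to all possible transitions between the 3 levels:
3 → 2, 3 → 1, 2 → 1

Each transition produces a photon with a unique energy (and thus wavelength). This count does not depend on Z.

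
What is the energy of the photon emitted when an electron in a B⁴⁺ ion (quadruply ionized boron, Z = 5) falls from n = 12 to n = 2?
82.67 eV

The energy levels are E_n = -13.6057 Z² eV / n².

Energy at n = 12: E_12 = -13.6057 × 5² / 12² = -2.36210 eV
Energy at n = 2: E_2 = -13.6057 × 5² / 2² = -85.03563 eV

For emission (electron falling to lower state), the photon energy is:
E_photon = E_12 - E_2 = |-2.36210 - (-85.03563)|
E_photon = 82.67 eV

This energy is carried away by the emitted photon.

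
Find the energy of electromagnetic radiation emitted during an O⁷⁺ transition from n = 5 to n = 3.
61.9211 eV

The energy levels are E_n = -13.6057 Z² eV / n².

Energy at n = 5: E_5 = -13.6057 × 8² / 5² = -34.8305920 eV
Energy at n = 3: E_3 = -13.6057 × 8² / 3² = -96.7516444 eV

For emission (electron falling to lower state), the photon energy is:
E_photon = E_5 - E_3 = |-34.8305920 - (-96.7516444)|
E_photon = 61.9211 eV

This energy is carried away by the emitted photon.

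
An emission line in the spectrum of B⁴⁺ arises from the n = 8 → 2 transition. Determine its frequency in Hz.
1.9276e+16 Hz

First, find the transition energy:
E_8 = -13.6057 × 5² / 8² = -5.31472656 eV
E_2 = -13.6057 × 5² / 2² = -85.03562500 eV
|ΔE| = |E_2 - E_8| = 79.72089844 eV

Convert to Joules: E = 79.72089844 eV × (1.602177 × 10⁻¹⁹ J/eV) = 1.277270e-17 J

Using E = hf:
f = E/h = 1.277270e-17 J / (6.62607 × 10⁻³⁴ J·s)
f = 1.9276e+16 Hz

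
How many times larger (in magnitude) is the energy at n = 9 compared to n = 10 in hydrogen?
1.23457

Using E_n = -13.6057 Z² / n² eV with Z = 1:

E_9 = -13.6057 / 9² = -13.6057 / 81 = -0.16797160494 eV
E_10 = -13.6057 / 10² = -13.6057 / 100 = -0.13605700000 eV

The ratio is:
E_9/E_10 = (-0.16797160494) / (-0.13605700000)
E_9/E_10 = (-13.6057/81) / (-13.6057/100)
E_9/E_10 = 100/81
E_9/E_10 = 1.23457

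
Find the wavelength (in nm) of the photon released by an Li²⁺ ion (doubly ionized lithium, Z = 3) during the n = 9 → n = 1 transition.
10.25173 nm

First, find the transition energy using E_n = -13.6057 Z² / n² eV:
E_9 = -13.6057 × 3² / 9² = -1.5117444 eV
E_1 = -13.6057 × 3² / 1² = -122.4513000 eV

Photon energy: |ΔE| = |E_1 - E_9| = 120.9395556 eV

Convert to wavelength using E = hc/λ with hc = 1239.84 eV·nm:
λ = hc/E = 1239.84 eV·nm / 120.9395556 eV
λ = 10.25173 nm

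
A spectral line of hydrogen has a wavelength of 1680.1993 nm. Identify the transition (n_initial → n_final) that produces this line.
n = 11 → n = 4

First, find the photon energy from the wavelength (hc = 1239.84 eV·nm):
E = hc/λ = 1239.84 eV·nm / 1680.1993 nm = 0.73791246 eV

The energy levels of hydrogen satisfy E_n = -13.6057 / n² eV, so an emission n_i → n_f releases
ΔE = 13.6057 × (1/n_f² − 1/n_i²) eV.

Setting ΔE equal to the photon energy:
1/n_f² − 1/n_i² = 0.73791246 / 13.6057 = 0.054235538

Since 1/n_i² must be positive, we need 1/n_f² > 0.054235538, i.e. n_f ≤ 4. For each allowed n_f, solve n_i = (1/n_f² − 0.054235538)^(−1/2) and check whether it is a whole number:
  n_f = 1: 1/n_i² = 1.000000000 − 0.054235538 = 0.945764462 → n_i = 1.028  (not an integer) ✗
  n_f = 2: 1/n_i² = 0.250000000 − 0.054235538 = 0.195764462 → n_i = 2.260  (not an integer) ✗
  n_f = 3: 1/n_i² = 0.111111111 − 0.054235538 = 0.056875573 → n_i = 4.193  (not an integer) ✗
  n_f = 4: 1/n_i² = 0.062500000 − 0.054235538 = 0.008264462 → n_i = 11.000  → integer, n_i = 11 ✓

Only n_f = 4 gives an integer upper level, n_i = 11.

The transition is from n = 11 to n = 4 (emission).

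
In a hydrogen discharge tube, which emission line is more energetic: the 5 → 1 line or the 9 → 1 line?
9 → 1

Calculate the energy for each transition:

Transition 5 → 1:
ΔE₁ = |E_1 - E_5| = |-13.6057/1² - (-13.6057/5²)|
ΔE₁ = |-13.60570000 - (-0.54422800)| = 13.06147 eV

Transition 9 → 1:
ΔE₂ = |E_1 - E_9| = |-13.6057/1² - (-13.6057/9²)|
ΔE₂ = |-13.60570000 - (-0.16797160)| = 13.43773 eV

Since 13.43773 eV > 13.06147 eV, the transition 9 → 1 emits the more energetic photon.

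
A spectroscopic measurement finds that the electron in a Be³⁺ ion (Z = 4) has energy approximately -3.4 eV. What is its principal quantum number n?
n = 8

The exact energy levels follow E_n = -13.6057 Z² / n² eV with Z = 4.

The measured value (-3.4 eV) is reported to only 2 significant figures, so we must test candidate n values and see which one matches to that precision.

Candidate energies:
  n = 6:  E = -13.6057 × 4² / 6² = -6.046978 eV
  n = 7:  E = -13.6057 × 4² / 7² = -4.442678 eV
  n = 8:  E = -13.6057 × 4² / 8² = -3.401425 eV  ← matches
  n = 9:  E = -13.6057 × 4² / 9² = -2.687546 eV
  n = 10:  E = -13.6057 × 4² / 10² = -2.176912 eV

Checking against the measurement of -3.4 eV (2 sig figs), only n = 8 agrees:
E_8 = -3.401425 eV, which rounds to -3.4 eV ✓

Therefore n = 8.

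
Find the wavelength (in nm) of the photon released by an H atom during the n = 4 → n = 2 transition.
486.008 nm

First, find the transition energy using E_n = -13.6057 / n² eV:
E_4 = -13.6057 / 4² = -0.8503563 eV
E_2 = -13.6057 / 2² = -3.4014250 eV

Photon energy: |ΔE| = |E_2 - E_4| = 2.5510687 eV

Convert to wavelength using E = hc/λ with hc = 1239.84 eV·nm:
λ = hc/E = 1239.84 eV·nm / 2.5510687 eV
λ = 486.008 nm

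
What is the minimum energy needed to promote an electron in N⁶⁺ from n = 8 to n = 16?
7.813 eV

The energy levels of a hydrogen-like atom are E_n = -13.6057 Z² eV / n².

Energy at n = 8: E_8 = -13.6057 × 7² / 8² = -10.416864 eV
Energy at n = 16: E_16 = -13.6057 × 7² / 16² = -2.604216 eV

The excitation energy is the difference:
ΔE = E_16 - E_8
ΔE = -2.604216 - (-10.416864)
ΔE = 7.813 eV

Since this is positive, energy must be absorbed (photon absorption).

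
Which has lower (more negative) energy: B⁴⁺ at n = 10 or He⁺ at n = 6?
B⁴⁺ at n = 10 (E = -3.401 eV)

Using E_n = -13.6057 Z² / n² eV:

B⁴⁺ (Z = 5) at n = 10:
E = -13.6057 × 5² / 10² = -13.6057 × 25 / 100 = -3.401425 eV

He⁺ (Z = 2) at n = 6:
E = -13.6057 × 2² / 6² = -13.6057 × 4 / 36 = -1.511744 eV

Since -3.401425 eV < -1.511744 eV,
B⁴⁺ at n = 10 is more tightly bound (requires more energy to ionize).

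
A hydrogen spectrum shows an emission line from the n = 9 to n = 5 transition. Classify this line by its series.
Pfund series

The spectral series in hydrogen are named based on the final (lower) energy level:
- Lyman series: n_final = 1 (ultraviolet)
- Balmer series: n_final = 2 (visible/near-UV)
- Paschen series: n_final = 3 (infrared)
- Brackett series: n_final = 4 (infrared)
- Pfund series: n_final = 5 (far infrared)

Since this transition ends at n = 5, it belongs to the Pfund series.

For reference, this 9 → 5 line has photon energy
ΔE = 13.6057 eV × (1/5² - 1/9²) = 0.37625639506 eV,
corresponding to wavelength λ = hc/ΔE = 1239.84 eV·nm / 0.37625639506 eV = 3295.19981 nm in the far infrared region.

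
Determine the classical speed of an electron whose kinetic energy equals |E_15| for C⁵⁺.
8.7508e+05 m/s (or 0.29% of c)

The binding energy at n = 15 for C⁵⁺ is:
E_15 = -13.6057 × 6²/15² = -2.1769120 eV
|E_15| = 2.1769120 eV

Convert to Joules:
KE = 2.1769120 eV × (1.602177 × 10⁻¹⁹ J/eV) = 3.487798e-19 J

Using KE = ½mv²:
v = √(2·KE/m_e)
v = √(2 × 3.487798e-19 J / 9.10938 × 10⁻³¹ kg)
v = 8.7508e+05 m/s

This is approximately 0.29% the speed of light.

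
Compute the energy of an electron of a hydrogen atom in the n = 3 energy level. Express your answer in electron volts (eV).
-1.512 eV

The energy levels of a hydrogen-like atom are given by:
E_n = -13.6057 eV / n²

For n = 3:
E_3 = -13.6057 eV / 3²
E_3 = -13.6057 eV / 9
E_3 = -1.512 eV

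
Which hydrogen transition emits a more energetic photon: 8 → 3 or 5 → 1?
5 → 1

Calculate the energy for each transition:

Transition 8 → 3:
ΔE₁ = |E_3 - E_8| = |-13.6057/3² - (-13.6057/8²)|
ΔE₁ = |-1.511744444444 - (-0.212589062500)| = 1.299155382 eV

Transition 5 → 1:
ΔE₂ = |E_1 - E_5| = |-13.6057/1² - (-13.6057/5²)|
ΔE₂ = |-13.605700000000 - (-0.544228000000)| = 13.061472000 eV

Since 13.061472000 eV > 1.299155382 eV, the transition 5 → 1 emits the more energetic photon.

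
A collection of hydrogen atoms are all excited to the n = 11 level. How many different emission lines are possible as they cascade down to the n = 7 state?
10

The electron can occupy levels n = 7, 8, ..., 11 during de-excitation — that is m = 11 - 7 + 1 = 5 distinct levels.

The number of distinct spectral lines equals the number of ways to choose 2 of these m levels (each pair gives one possible emission transition):

Number of lines = m(m-1)/2 = 5×4/2 = 10

These correspond to all possible transitions between the 5 levels:
11 → 10, 11 → 9, 11 → 8, 11 → 7, 10 → 9, 10 → 8, 10 → 7, 9 → 8...

Each transition produces a photon with a unique energy (and thus wavelength). This count does not depend on Z.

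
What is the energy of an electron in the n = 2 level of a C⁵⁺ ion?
-122.451 eV

For hydrogen-like ions, the energy levels scale with Z²:
E_n = -13.6057 Z² / n² eV

For C⁵⁺ (Z = 6) at n = 2:
E_2 = -13.6057 × 6² / 2²
E_2 = -13.6057 × 36 / 4
E_2 = -489.8052 / 4
E_2 = -122.451 eV

The energy is 36 times more negative than hydrogen at the same n due to the stronger nuclear charge.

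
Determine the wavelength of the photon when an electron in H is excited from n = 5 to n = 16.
2524.71725 nm

First, find the transition energy using E_n = -13.6057 / n² eV:
E_5 = -13.6057 / 5² = -0.54422800000 eV
E_16 = -13.6057 / 16² = -0.05314726563 eV

Photon energy: |ΔE| = |E_16 - E_5| = 0.49108073437 eV

Convert to wavelength using E = hc/λ with hc = 1239.84 eV·nm:
λ = hc/E = 1239.84 eV·nm / 0.49108073437 eV
λ = 2524.71725 nm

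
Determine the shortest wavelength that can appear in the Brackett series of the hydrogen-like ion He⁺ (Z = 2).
364.506053 nm

The series limit corresponds to the transition from n = ∞ to n = 4.
This is the highest energy (shortest wavelength) transition in the Brackett series.

E_∞ = 0 eV
E_4 = -13.6057 × 2² / 4² = -3.4014250000 eV

Energy at series limit:
ΔE = E_∞ - E_4 = 0 - (-3.4014250000) = 3.4014250000 eV
λ = hc/E = 1239.84 eV·nm / 3.4014250000 eV = 364.506053 nm

This energy equals the ionization energy from the n = 4 state of He⁺.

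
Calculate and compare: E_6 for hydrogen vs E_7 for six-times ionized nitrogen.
N⁶⁺ at n = 7 (E = -13.60570 eV)

Using E_n = -13.6057 Z² / n² eV:

H (Z = 1) at n = 6:
E = -13.6057 × 1² / 6² = -13.6057 × 1 / 36 = -0.37793611 eV

N⁶⁺ (Z = 7) at n = 7:
E = -13.6057 × 7² / 7² = -13.6057 × 49 / 49 = -13.60570000 eV

Since -13.60570000 eV < -0.37793611 eV,
N⁶⁺ at n = 7 is more tightly bound (requires more energy to ionize).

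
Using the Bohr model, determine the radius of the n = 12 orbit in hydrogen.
7.6202 nm (or 76.2015 Å)

The Bohr radius formula is:
r_n = n² a₀ / Z

where a₀ = 0.0529177 nm is the Bohr radius.

For H (Z = 1) at n = 12:
r_12 = 12² × 0.0529177 nm / 1
r_12 = 144 × 0.0529177 nm / 1
r_12 = 7.62015 nm / 1
r_12 = 7.6202 nm

The electron orbits at approximately 7.6202 nm from the nucleus.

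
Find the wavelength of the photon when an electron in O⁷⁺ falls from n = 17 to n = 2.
5.775 nm

First, find the transition energy using E_n = -13.6057 Z² / n² eV:
E_17 = -13.6057 × 8² / 17² = -3.01303 eV
E_2 = -13.6057 × 8² / 2² = -217.69120 eV

Photon energy: |ΔE| = |E_2 - E_17| = 214.67817 eV

Convert to wavelength using E = hc/λ with hc = 1239.84 eV·nm:
λ = hc/E = 1239.84 eV·nm / 214.67817 eV
λ = 5.775 nm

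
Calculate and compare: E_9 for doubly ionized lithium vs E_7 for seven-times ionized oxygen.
O⁷⁺ at n = 7 (E = -17.771 eV)

Using E_n = -13.6057 Z² / n² eV:

Li²⁺ (Z = 3) at n = 9:
E = -13.6057 × 3² / 9² = -13.6057 × 9 / 81 = -1.511744 eV

O⁷⁺ (Z = 8) at n = 7:
E = -13.6057 × 8² / 7² = -13.6057 × 64 / 49 = -17.770710 eV

Since -17.770710 eV < -1.511744 eV,
O⁷⁺ at n = 7 is more tightly bound (requires more energy to ionize).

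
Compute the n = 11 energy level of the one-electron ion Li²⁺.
-1.011994 eV

For hydrogen-like ions, the energy levels scale with Z²:
E_n = -13.6057 Z² / n² eV

For Li²⁺ (Z = 3) at n = 11:
E_11 = -13.6057 × 3² / 11²
E_11 = -13.6057 × 9 / 121
E_11 = -122.4513 / 121
E_11 = -1.011994 eV

The energy is 9 times more negative than hydrogen at the same n due to the stronger nuclear charge.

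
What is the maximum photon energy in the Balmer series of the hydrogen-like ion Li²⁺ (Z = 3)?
30.61 eV

The series limit corresponds to the transition from n = ∞ to n = 2.
This is the highest energy (shortest wavelength) transition in the Balmer series.

E_∞ = 0 eV
E_2 = -13.6057 × 3² / 2² = -30.61 eV

Energy at series limit:
ΔE = E_∞ - E_2 = 0 - (-30.61) = 30.61 eV

This energy equals the ionization energy from the n = 2 state of Li²⁺.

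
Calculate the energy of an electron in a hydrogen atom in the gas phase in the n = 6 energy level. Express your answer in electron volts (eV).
-0.378 eV

The energy levels of a hydrogen-like atom are given by:
E_n = -13.6057 eV / n²

For n = 6:
E_6 = -13.6057 eV / 6²
E_6 = -13.6057 eV / 36
E_6 = -0.378 eV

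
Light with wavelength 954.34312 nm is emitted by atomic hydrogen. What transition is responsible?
n = 8 → n = 3

First, find the photon energy from the wavelength (hc = 1239.84 eV·nm):
E = hc/λ = 1239.84 eV·nm / 954.34312 nm = 1.2991554 eV

The energy levels of hydrogen satisfy E_n = -13.6057 / n² eV, so an emission n_i → n_f releases
ΔE = 13.6057 × (1/n_f² − 1/n_i²) eV.

Setting ΔE equal to the photon energy:
1/n_f² − 1/n_i² = 1.2991554 / 13.6057 = 0.095486112

Since 1/n_i² must be positive, we need 1/n_f² > 0.095486112, i.e. n_f ≤ 3. For each allowed n_f, solve n_i = (1/n_f² − 0.095486112)^(−1/2) and check whether it is a whole number:
  n_f = 1: 1/n_i² = 1.000000000 − 0.095486112 = 0.904513888 → n_i = 1.051  (not an integer) ✗
  n_f = 2: 1/n_i² = 0.250000000 − 0.095486112 = 0.154513888 → n_i = 2.544  (not an integer) ✗
  n_f = 3: 1/n_i² = 0.111111111 − 0.095486112 = 0.015624999 → n_i = 8.000  → integer, n_i = 8 ✓

Only n_f = 3 gives an integer upper level, n_i = 8.

The transition is from n = 8 to n = 3 (emission).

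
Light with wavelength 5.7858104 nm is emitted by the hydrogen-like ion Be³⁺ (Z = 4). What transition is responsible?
n = 8 → n = 1

First, find the photon energy from the wavelength (hc = 1239.84 eV·nm):
E = hc/λ = 1239.84 eV·nm / 5.7858104 nm = 214.28977 eV

The energy levels of Be³⁺ satisfy E_n = -13.6057 × 4² / n² eV, so an emission n_i → n_f releases
ΔE = 13.6057 × 4² × (1/n_f² − 1/n_i²) eV.

Setting ΔE equal to the photon energy:
1/n_f² − 1/n_i² = 214.28977 / (13.6057 × 4²) = 0.98437498

Since 1/n_i² must be positive, we need 1/n_f² > 0.98437498, i.e. n_f ≤ 1. For each allowed n_f, solve n_i = (1/n_f² − 0.98437498)^(−1/2) and check whether it is a whole number:
  n_f = 1: 1/n_i² = 1.00000000 − 0.98437498 = 0.01562502 → n_i = 8.000  → integer, n_i = 8 ✓

Only n_f = 1 gives an integer upper level, n_i = 8.

The transition is from n = 8 to n = 1 (emission).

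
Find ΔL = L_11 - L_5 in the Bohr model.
6.327e-34 J·s (or 6ℏ)

In the Bohr model, L_n = nℏ where ℏ = 1.05457e-34 J·s.

L_11 = 11ℏ = 1.16003e-33 J·s
L_5 = 5ℏ = 5.27285e-34 J·s

ΔL = L_11 - L_5 = (11 - 5)ℏ = 6ℏ
ΔL = 6 × 1.05457e-34 J·s = 6.327e-34 J·s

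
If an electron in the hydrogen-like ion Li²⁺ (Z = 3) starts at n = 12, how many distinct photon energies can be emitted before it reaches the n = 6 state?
21

The electron can occupy levels n = 6, 7, ..., 12 during de-excitation — that is m = 12 - 6 + 1 = 7 distinct levels.

The number of distinct spectral lines equals the number of ways to choose 2 of these m levels (each pair gives one possible emission transition):

Number of lines = m(m-1)/2 = 7×6/2 = 21

These correspond to all possible transitions between the 7 levels:
12 → 11, 12 → 10, 12 → 9, 12 → 8, 12 → 7, 12 → 6, 11 → 10, 11 → 9...

Each transition produces a photon with a unique energy (and thus wavelength). This count does not depend on Z.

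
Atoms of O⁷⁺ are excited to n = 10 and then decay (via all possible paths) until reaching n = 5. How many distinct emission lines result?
15

The electron can occupy levels n = 5, 6, ..., 10 during de-excitation — that is m = 10 - 5 + 1 = 6 distinct levels.

The number of distinct spectral lines equals the number of ways to choose 2 of these m levels (each pair gives one possible emission transition):

Number of lines = m(m-1)/2 = 6×5/2 = 15

These correspond to all possible transitions between the 6 levels:
10 → 9, 10 → 8, 10 → 7, 10 → 6, 10 → 5, 9 → 8, 9 → 7, 9 → 6...

Each transition produces a photon with a unique energy (and thus wavelength). This count does not depend on Z.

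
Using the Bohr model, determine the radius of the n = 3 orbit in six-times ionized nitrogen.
0.068037 nm (or 0.680371 Å)

The Bohr radius formula is:
r_n = n² a₀ / Z

where a₀ = 0.052917721 nm is the Bohr radius.

For N⁶⁺ (Z = 7) at n = 3:
r_3 = 3² × 0.052917721 nm / 7
r_3 = 9 × 0.052917721 nm / 7
r_3 = 0.4762595 nm / 7
r_3 = 0.068037 nm

The electron orbits at approximately 0.068037 nm from the nucleus.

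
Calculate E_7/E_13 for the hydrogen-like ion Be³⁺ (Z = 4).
3.45

Using E_n = -13.6057 Z² / n² eV with Z = 4:

E_7 = -13.6057 × 4² / 7² = -217.6912 / 49 = -4.44267755 eV
E_13 = -13.6057 × 4² / 13² = -217.6912 / 169 = -1.28811361 eV

The ratio is:
E_7/E_13 = (-4.44267755) / (-1.28811361)
E_7/E_13 = (-217.6912/49) / (-217.6912/169)
E_7/E_13 = 169/49
E_7/E_13 = 3.45
(Note: the Z² factors cancel in the ratio.)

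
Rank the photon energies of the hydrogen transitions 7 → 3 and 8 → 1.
8 → 1

Calculate the energy for each transition:

Transition 7 → 3:
ΔE₁ = |E_3 - E_7| = |-13.6057/3² - (-13.6057/7²)|
ΔE₁ = |-1.511744444 - (-0.277667347)| = 1.234077 eV

Transition 8 → 1:
ΔE₂ = |E_1 - E_8| = |-13.6057/1² - (-13.6057/8²)|
ΔE₂ = |-13.605700000 - (-0.212589063)| = 13.393111 eV

Since 13.393111 eV > 1.234077 eV, the transition 8 → 1 emits the more energetic photon.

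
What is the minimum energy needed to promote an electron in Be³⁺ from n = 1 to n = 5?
208.983552 eV

The energy levels of a hydrogen-like atom are E_n = -13.6057 Z² eV / n².

Energy at n = 1: E_1 = -13.6057 × 4² / 1² = -217.691200000 eV
Energy at n = 5: E_5 = -13.6057 × 4² / 5² = -8.707648000 eV

The excitation energy is the difference:
ΔE = E_5 - E_1
ΔE = -8.707648000 - (-217.691200000)
ΔE = 208.983552 eV

Since this is positive, energy must be absorbed (photon absorption).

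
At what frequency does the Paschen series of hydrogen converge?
3.65538e+14 Hz

The series limit corresponds to the transition from n = ∞ to n = 3.
This is the highest energy (shortest wavelength) transition in the Paschen series.

E_∞ = 0 eV
E_3 = -13.6057 / 3² = -1.51174444 eV

Energy at series limit:
ΔE = E_∞ - E_3 = 0 - (-1.51174444) = 1.51174444 eV
E = 1.51174444 eV × (1.602177 × 10⁻¹⁹ J/eV) = 2.4220822e-19 J
f = E/h = 2.4220822e-19 J / (6.62607 × 10⁻³⁴ J·s) = 3.65538e+14 Hz

This energy equals the ionization energy from the n = 3 state of hydrogen.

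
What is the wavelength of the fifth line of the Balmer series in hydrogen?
396.906591 nm

The lines of a series are numbered from the longest wavelength (smallest ΔE) outward; the fifth line is the transition from n = n_f + 5 to n_f.
The Balmer series has all transitions ending at n_f = 2.

For H, the fifth line (ε-line) is the jump from n = 7 to n = 2:
E_7 = -13.6057 / 7² = -0.2776673469 eV
E_2 = -13.6057 / 2² = -3.4014250000 eV
ΔE = E_7 - E_2 = 3.1237576531 eV

λ = hc/E = 1239.84 eV·nm / 3.1237576531 eV
λ = 396.906591 nm

This is the ε-line of the Balmer series in H.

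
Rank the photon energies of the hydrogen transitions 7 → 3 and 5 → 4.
7 → 3

Calculate the energy for each transition:

Transition 7 → 3:
ΔE₁ = |E_3 - E_7| = |-13.6057/3² - (-13.6057/7²)|
ΔE₁ = |-1.51174444 - (-0.27766735)| = 1.23408 eV

Transition 5 → 4:
ΔE₂ = |E_4 - E_5| = |-13.6057/4² - (-13.6057/5²)|
ΔE₂ = |-0.85035625 - (-0.54422800)| = 0.30613 eV

Since 1.23408 eV > 0.30613 eV, the transition 7 → 3 emits the more energetic photon.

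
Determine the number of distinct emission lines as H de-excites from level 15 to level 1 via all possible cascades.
105

The electron can occupy levels n = 1, 2, ..., 15 during de-excitation — that is m = 15 - 1 + 1 = 15 distinct levels.

The number of distinct spectral lines equals the number of ways to choose 2 of these m levels (each pair gives one possible emission transition):

Number of lines = m(m-1)/2 = 15×14/2 = 105

These correspond to all possible transitions between the 15 levels:
15 → 14, 15 → 13, 15 → 12, 15 → 11, 15 → 10, 15 → 9, 15 → 8, 15 → 7...

Each transition produces a photon with a unique energy (and thus wavelength). This count does not depend on Z.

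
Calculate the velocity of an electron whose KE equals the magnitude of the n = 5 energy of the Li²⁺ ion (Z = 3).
1.31262e+06 m/s (or 0.4378% of c)

The binding energy at n = 5 for Li²⁺ is:
E_5 = -13.6057 × 3²/5² = -4.89805200 eV
|E_5| = 4.89805200 eV

Convert to Joules:
KE = 4.89805200 eV × (1.602177 × 10⁻¹⁹ J/eV) = 7.8475463e-19 J

Using KE = ½mv²:
v = √(2·KE/m_e)
v = √(2 × 7.8475463e-19 J / 9.10938 × 10⁻³¹ kg)
v = 1.31262e+06 m/s

This is approximately 0.4378% the speed of light.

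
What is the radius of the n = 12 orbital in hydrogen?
7.6202 nm (or 76.2015 Å)

The Bohr radius formula is:
r_n = n² a₀ / Z

where a₀ = 0.0529177 nm is the Bohr radius.

For H (Z = 1) at n = 12:
r_12 = 12² × 0.0529177 nm / 1
r_12 = 144 × 0.0529177 nm / 1
r_12 = 7.62015 nm / 1
r_12 = 7.6202 nm

The electron orbits at approximately 7.6202 nm from the nucleus.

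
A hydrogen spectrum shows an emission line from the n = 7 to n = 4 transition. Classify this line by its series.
Brackett series

The spectral series in hydrogen are named based on the final (lower) energy level:
- Lyman series: n_final = 1 (ultraviolet)
- Balmer series: n_final = 2 (visible/near-UV)
- Paschen series: n_final = 3 (infrared)
- Brackett series: n_final = 4 (infrared)
- Pfund series: n_final = 5 (far infrared)

Since this transition ends at n = 4, it belongs to the Brackett series.

For reference, this 7 → 4 line has photon energy
ΔE = 13.6057 eV × (1/4² - 1/7²) = 0.57268890 eV,
corresponding to wavelength λ = hc/ΔE = 1239.84 eV·nm / 0.57268890 eV = 2164.95 nm in the infrared region.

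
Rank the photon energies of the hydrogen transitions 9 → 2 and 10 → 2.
10 → 2

Calculate the energy for each transition:

Transition 9 → 2:
ΔE₁ = |E_2 - E_9| = |-13.6057/2² - (-13.6057/9²)|
ΔE₁ = |-3.4014250000 - (-0.1679716049)| = 3.2334534 eV

Transition 10 → 2:
ΔE₂ = |E_2 - E_10| = |-13.6057/2² - (-13.6057/10²)|
ΔE₂ = |-3.4014250000 - (-0.1360570000)| = 3.2653680 eV

Since 3.2653680 eV > 3.2334534 eV, the transition 10 → 2 emits the more energetic photon.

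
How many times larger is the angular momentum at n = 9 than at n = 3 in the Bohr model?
3.00000

In the Bohr model, L_n = nℏ, so the ratio is purely the ratio of quantum numbers:

L_9/L_3 = 9ℏ / 3ℏ = 9/3 = 3.00000

The angular momentum scales linearly with n.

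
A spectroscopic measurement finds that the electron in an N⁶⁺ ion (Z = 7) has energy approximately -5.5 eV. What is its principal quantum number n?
n = 11

The exact energy levels follow E_n = -13.6057 Z² / n² eV with Z = 7.

The measured value (-5.5 eV) is reported to only 2 significant figures, so we must test candidate n values and see which one matches to that precision.

Candidate energies:
  n = 9:  E = -13.6057 × 7² / 9² = -8.230609 eV
  n = 10:  E = -13.6057 × 7² / 10² = -6.666793 eV
  n = 11:  E = -13.6057 × 7² / 11² = -5.509746 eV  ← matches
  n = 12:  E = -13.6057 × 7² / 12² = -4.629717 eV
  n = 13:  E = -13.6057 × 7² / 13² = -3.944848 eV

Checking against the measurement of -5.5 eV (2 sig figs), only n = 11 agrees:
E_11 = -5.509746 eV, which rounds to -5.5 eV ✓

Therefore n = 11.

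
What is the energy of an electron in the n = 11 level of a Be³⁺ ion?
-1.799101 eV

For hydrogen-like ions, the energy levels scale with Z²:
E_n = -13.6057 Z² / n² eV

For Be³⁺ (Z = 4) at n = 11:
E_11 = -13.6057 × 4² / 11²
E_11 = -13.6057 × 16 / 121
E_11 = -217.6912 / 121
E_11 = -1.799101 eV

The energy is 16 times more negative than hydrogen at the same n due to the stronger nuclear charge.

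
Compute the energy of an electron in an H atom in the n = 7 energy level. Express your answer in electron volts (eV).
-0.2777 eV

The energy levels of a hydrogen-like atom are given by:
E_n = -13.6057 eV / n²

For n = 7:
E_7 = -13.6057 eV / 7²
E_7 = -13.6057 eV / 49
E_7 = -0.2777 eV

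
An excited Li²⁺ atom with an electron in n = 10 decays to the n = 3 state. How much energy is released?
12.38 eV

The energy levels are E_n = -13.6057 Z² eV / n².

Energy at n = 10: E_10 = -13.6057 × 3² / 10² = -1.22451 eV
Energy at n = 3: E_3 = -13.6057 × 3² / 3² = -13.60570 eV

For emission (electron falling to lower state), the photon energy is:
E_photon = E_10 - E_3 = |-1.22451 - (-13.60570)|
E_photon = 12.38 eV

This energy is carried away by the emitted photon.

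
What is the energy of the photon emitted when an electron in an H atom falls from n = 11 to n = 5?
0.431784 eV

The energy levels are E_n = -13.6057 eV / n².

Energy at n = 11: E_11 = -13.6057 / 11² = -0.112443802 eV
Energy at n = 5: E_5 = -13.6057 / 5² = -0.544228000 eV

For emission (electron falling to lower state), the photon energy is:
E_photon = E_11 - E_5 = |-0.112443802 - (-0.544228000)|
E_photon = 0.431784 eV

This energy is carried away by the emitted photon.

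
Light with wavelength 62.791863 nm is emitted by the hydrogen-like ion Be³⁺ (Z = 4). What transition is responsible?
n = 7 → n = 3

First, find the photon energy from the wavelength (hc = 1239.84 eV·nm):
E = hc/λ = 1239.84 eV·nm / 62.791863 nm = 19.745234 eV

The energy levels of Be³⁺ satisfy E_n = -13.6057 × 4² / n² eV, so an emission n_i → n_f releases
ΔE = 13.6057 × 4² × (1/n_f² − 1/n_i²) eV.

Setting ΔE equal to the photon energy:
1/n_f² − 1/n_i² = 19.745234 / (13.6057 × 4²) = 0.090702950

Since 1/n_i² must be positive, we need 1/n_f² > 0.090702950, i.e. n_f ≤ 3. For each allowed n_f, solve n_i = (1/n_f² − 0.090702950)^(−1/2) and check whether it is a whole number:
  n_f = 1: 1/n_i² = 1.000000000 − 0.090702950 = 0.909297050 → n_i = 1.049  (not an integer) ✗
  n_f = 2: 1/n_i² = 0.250000000 − 0.090702950 = 0.159297050 → n_i = 2.506  (not an integer) ✗
  n_f = 3: 1/n_i² = 0.111111111 − 0.090702950 = 0.020408161 → n_i = 7.000  → integer, n_i = 7 ✓

Only n_f = 3 gives an integer upper level, n_i = 7.

The transition is from n = 7 to n = 3 (emission).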